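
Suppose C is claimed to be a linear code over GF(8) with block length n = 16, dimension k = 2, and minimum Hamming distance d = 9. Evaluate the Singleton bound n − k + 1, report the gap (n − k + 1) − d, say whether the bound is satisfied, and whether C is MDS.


Singleton RHS = n − k + 1 = 15, slack = 6, bound satisfied, not MDS.

Singleton bound: d ≤ n − k + 1.
Here n = 16, k = 2, so n − k + 1 = 15.
Given d = 9, check d ≤ 15: YES.
Slack = (n − k + 1) − d = 6.
The code is NOT MDS (slack = 6 > 0).
Description: the claimed parameters are [16, 2, 9]_8; such a code would be non-MDS.


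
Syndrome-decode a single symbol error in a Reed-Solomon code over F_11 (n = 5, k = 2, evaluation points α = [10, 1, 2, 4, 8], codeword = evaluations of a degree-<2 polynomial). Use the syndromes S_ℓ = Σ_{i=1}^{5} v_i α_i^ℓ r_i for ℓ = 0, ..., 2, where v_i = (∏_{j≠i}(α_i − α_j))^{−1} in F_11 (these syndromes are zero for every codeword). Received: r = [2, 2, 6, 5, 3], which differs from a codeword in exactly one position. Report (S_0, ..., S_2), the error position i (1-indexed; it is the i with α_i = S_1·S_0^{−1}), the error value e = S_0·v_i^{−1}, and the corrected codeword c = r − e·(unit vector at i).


S = (6, 6, 6), error at position 2, error magnitude e = 1, c = [2, 1, 6, 5, 3].

Step 1: column multipliers v_i = (∏_{j≠i}(α_i − α_j))^{−1} mod 11.
  i = 1 (α = 10): (10−1)(10−2)(10−4)(10−8) = 9·8·6·2 = 864 ≡ 6, so v_1 = 6^{−1} = 2 (mod 11).
  i = 2 (α = 1): (1−10)(1−2)(1−4)(1−8) = (−9)·(−1)·(−3)·(−7) = 189 ≡ 2, so v_2 = 2^{−1} = 6 (mod 11).
  i = 3 (α = 2): (2−10)(2−1)(2−4)(2−8) = (−8)·1·(−2)·(−6) = −96 ≡ 3, so v_3 = 3^{−1} = 4 (mod 11).
  i = 4 (α = 4): (4−10)(4−1)(4−2)(4−8) = (−6)·3·2·(−4) = 144 ≡ 1, so v_4 = 1^{−1} = 1 (mod 11).
  i = 5 (α = 8): (8−10)(8−1)(8−2)(8−4) = (−2)·7·6·4 = −336 ≡ 5, so v_5 = 5^{−1} = 9 (mod 11).
  v = [2, 6, 4, 1, 9].
Step 2: syndromes of r = [2, 2, 6, 5, 3] (all sums mod 11).
  S_0 = Σ v_i r_i = 2·2 + 6·2 + 4·6 + 1·5 + 9·3 = 72 ≡ 6.
  S_1 = Σ v_i α_i r_i = 2·10·2 + 6·1·2 + 4·2·6 + 1·4·5 + 9·8·3 = 336 ≡ 6.
  α_i^2 mod 11 = [1, 1, 4, 5, 9].
  S_2 = Σ v_i α_i^2 r_i = 2·1·2 + 6·1·2 + 4·4·6 + 1·5·5 + 9·9·3 = 380 ≡ 6.
  S = (6, 6, 6) ≠ 0, so r is not a codeword (an error is present).
Step 3: locate the error. For a single error e at position i, S_ℓ = v_i·e·α_i^ℓ, so α_err = S_1/S_0.
  S_0^{−1} = 6^{−1} = 2 (mod 11), so α_err = 6·2 = 12 ≡ 1 = α_2. Error position i = 2.
  Consistency check: S_2/S_1 = 6·2 = 12 ≡ 1 = α_err ✓ (single-error assumption holds).
Step 4: error magnitude e = S_0/v_2 = S_0·∏_{j≠2}(α_2 − α_j) = 6·2 = 12 ≡ 1 (mod 11).
Step 5: correct position 2: c_2 = r_2 − e = 2 − 1 ≡ 1 (mod 11). Hence c = [2, 1, 6, 5, 3].
  Check: interpolating c through the α_i gives m(x) = 7 + 5·x (degree < 2) with m(α_i) = c_i for every i, so c is indeed a codeword.


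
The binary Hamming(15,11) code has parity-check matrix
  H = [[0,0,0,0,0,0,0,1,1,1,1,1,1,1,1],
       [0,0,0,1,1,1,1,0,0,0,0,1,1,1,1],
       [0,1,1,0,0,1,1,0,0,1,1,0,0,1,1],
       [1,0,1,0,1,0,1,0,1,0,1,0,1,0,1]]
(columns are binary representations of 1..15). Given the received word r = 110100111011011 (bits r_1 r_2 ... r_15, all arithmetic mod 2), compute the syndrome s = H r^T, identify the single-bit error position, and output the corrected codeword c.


s = (0, 1, 1, 1)^T, error position = 7, corrected codeword c = 110100011011011

Compute s = H r^T mod 2 one row at a time:
  s_1 = 1 + 1 + 0 + 1 + 1 + 0 + 1 + 1 = 6 ≡ 0 (mod 2).
  s_2 = 1 + 0 + 0 + 1 + 1 + 0 + 1 + 1 = 5 ≡ 1 (mod 2).
  s_3 = 1 + 0 + 0 + 1 + 0 + 1 + 1 + 1 = 5 ≡ 1 (mod 2).
  s_4 = 1 + 0 + 0 + 1 + 1 + 1 + 0 + 1 = 5 ≡ 1 (mod 2).
s = (0, 1, 1, 1)^T — this equals column 7 of H (binary 0111), so error is at position 7.
Correct: flip bit 7 of r = 110100111011011 to get c = 110100011011011.


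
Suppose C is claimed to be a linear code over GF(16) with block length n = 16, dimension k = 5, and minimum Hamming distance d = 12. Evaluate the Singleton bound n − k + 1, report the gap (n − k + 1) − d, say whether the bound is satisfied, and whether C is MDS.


Singleton RHS = n − k + 1 = 12, slack = 0, bound satisfied, MDS.

Singleton bound: d ≤ n − k + 1.
Here n = 16, k = 5, so n − k + 1 = 12.
Given d = 12, check d ≤ 12: YES.
Slack = (n − k + 1) − d = 0.
The code is MDS (slack = 0).
Description: the claimed parameters are [16, 5, 12]_16; such a code would be MDS (meets Singleton bound).


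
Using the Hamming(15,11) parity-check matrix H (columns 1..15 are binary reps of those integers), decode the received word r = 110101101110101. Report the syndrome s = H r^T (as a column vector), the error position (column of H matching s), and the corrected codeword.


s = (1, 1, 0, 0)^T, error position = 12, corrected codeword c = 110101101111101

Compute s = H r^T mod 2 one row at a time:
  s_1 = 0 + 1 + 1 + 1 + 0 + 1 + 0 + 1 = 5 ≡ 1 (mod 2).
  s_2 = 1 + 0 + 1 + 1 + 0 + 1 + 0 + 1 = 5 ≡ 1 (mod 2).
  s_3 = 1 + 0 + 1 + 1 + 1 + 1 + 0 + 1 = 6 ≡ 0 (mod 2).
  s_4 = 1 + 0 + 0 + 1 + 1 + 1 + 1 + 1 = 6 ≡ 0 (mod 2).
s = (1, 1, 0, 0)^T — this equals column 12 of H (binary 1100), so error is at position 12.
Correct: flip bit 12 of r = 110101101110101 to get c = 110101101111101.


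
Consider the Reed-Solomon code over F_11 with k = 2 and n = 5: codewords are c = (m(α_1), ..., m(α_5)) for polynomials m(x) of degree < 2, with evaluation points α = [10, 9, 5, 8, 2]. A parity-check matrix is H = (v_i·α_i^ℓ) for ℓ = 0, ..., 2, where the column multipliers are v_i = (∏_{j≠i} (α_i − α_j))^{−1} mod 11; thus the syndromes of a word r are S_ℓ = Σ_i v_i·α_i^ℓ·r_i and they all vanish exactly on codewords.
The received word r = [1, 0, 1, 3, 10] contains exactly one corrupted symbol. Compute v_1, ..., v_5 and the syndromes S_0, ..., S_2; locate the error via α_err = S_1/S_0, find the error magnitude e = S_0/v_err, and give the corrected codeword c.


S = (5, 6, 5), error at position 1, error magnitude e = 4, c = [8, 0, 1, 3, 10].

Step 1: column multipliers v_i = (∏_{j≠i}(α_i − α_j))^{−1} mod 11.
  i = 1 (α = 10): (10−9)(10−5)(10−8)(10−2) = 1·5·2·8 = 80 ≡ 3, so v_1 = 3^{−1} = 4 (mod 11).
  i = 2 (α = 9): (9−10)(9−5)(9−8)(9−2) = (−1)·4·1·7 = −28 ≡ 5, so v_2 = 5^{−1} = 9 (mod 11).
  i = 3 (α = 5): (5−10)(5−9)(5−8)(5−2) = (−5)·(−4)·(−3)·3 = −180 ≡ 7, so v_3 = 7^{−1} = 8 (mod 11).
  i = 4 (α = 8): (8−10)(8−9)(8−5)(8−2) = (−2)·(−1)·3·6 = 36 ≡ 3, so v_4 = 3^{−1} = 4 (mod 11).
  i = 5 (α = 2): (2−10)(2−9)(2−5)(2−8) = (−8)·(−7)·(−3)·(−6) = 1008 ≡ 7, so v_5 = 7^{−1} = 8 (mod 11).
  v = [4, 9, 8, 4, 8].
Step 2: syndromes of r = [1, 0, 1, 3, 10] (all sums mod 11).
  S_0 = Σ v_i r_i = 4·1 + 9·0 + 8·1 + 4·3 + 8·10 = 104 ≡ 5.
  S_1 = Σ v_i α_i r_i = 4·10·1 + 9·9·0 + 8·5·1 + 4·8·3 + 8·2·10 = 336 ≡ 6.
  α_i^2 mod 11 = [1, 4, 3, 9, 4].
  S_2 = Σ v_i α_i^2 r_i = 4·1·1 + 9·4·0 + 8·3·1 + 4·9·3 + 8·4·10 = 456 ≡ 5.
  S = (5, 6, 5) ≠ 0, so r is not a codeword (an error is present).
Step 3: locate the error. For a single error e at position i, S_ℓ = v_i·e·α_i^ℓ, so α_err = S_1/S_0.
  S_0^{−1} = 5^{−1} = 9 (mod 11), so α_err = 6·9 = 54 ≡ 10 = α_1. Error position i = 1.
  Consistency check: S_2/S_1 = 5·2 = 10 ≡ 10 = α_err ✓ (single-error assumption holds).
Step 4: error magnitude e = S_0/v_1 = S_0·∏_{j≠1}(α_1 − α_j) = 5·3 = 15 ≡ 4 (mod 11).
Step 5: correct position 1: c_1 = r_1 − e = 1 − 4 ≡ 8 (mod 11). Hence c = [8, 0, 1, 3, 10].
  Check: interpolating c through the α_i gives m(x) = 5 + 8·x (degree < 2) with m(α_i) = c_i for every i, so c is indeed a codeword.


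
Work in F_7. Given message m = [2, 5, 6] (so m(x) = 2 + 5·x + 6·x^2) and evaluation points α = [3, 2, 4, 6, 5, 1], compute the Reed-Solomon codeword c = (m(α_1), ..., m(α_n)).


c = [1, 1, 6, 3, 2, 6]

Message polynomial: m(x) = 2 + 5·x + 6·x^2 (mod 7).
For each evaluation point α_i, compute m(α_i) mod 7:
  α_1 = 3: Horner steps 6 → 2 → 1, so m(3) = 1.
  α_2 = 2: Horner steps 6 → 3 → 1, so m(2) = 1.
  α_3 = 4: Horner steps 6 → 1 → 6, so m(4) = 6.
  α_4 = 6: Horner steps 6 → 6 → 3, so m(6) = 3.
  α_5 = 5: Horner steps 6 → 0 → 2, so m(5) = 2.
  α_6 = 1: Horner steps 6 → 4 → 6, so m(1) = 6.
Codeword c = [1, 1, 6, 3, 2, 6] ∈ F_7^6.


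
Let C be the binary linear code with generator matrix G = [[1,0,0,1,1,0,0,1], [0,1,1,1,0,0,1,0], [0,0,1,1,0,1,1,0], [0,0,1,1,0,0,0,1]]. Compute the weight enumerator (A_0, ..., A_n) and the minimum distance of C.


Weight distribution: A_0 = 1, A_2 = 1, A_3 = 4, A_4 = 3, A_5 = 4, A_6 = 3. Minimum distance d = 2.

Enumerate all 2^4 = 16 messages m ∈ F_2^4.
For each, compute codeword c = mG in F_2^8, then tally its weight.
  m = 0000 → c = 00000000, weight = 0.
  m = 1000 → c = 10011001, weight = 4.
  m = 0100 → c = 01110010, weight = 4.
  m = 1100 → c = 11101011, weight = 6.
  m = 0010 → c = 00110110, weight = 4.
  m = 1010 → c = 10101111, weight = 6.
  m = 0110 → c = 01000100, weight = 2.
  m = 1110 → c = 11011101, weight = 6.
  m = 0001 → c = 00110001, weight = 3.
  m = 1001 → c = 10101000, weight = 3.
  m = 0101 → c = 01000011, weight = 3.
  m = 1101 → c = 11011010, weight = 5.
  m = 0011 → c = 00000111, weight = 3.
  m = 1011 → c = 10011110, weight = 5.
  m = 0111 → c = 01110101, weight = 5.
  m = 1111 → c = 11101100, weight = 5.
Tally weights:
  weight 0: 1 codewords.
  weight 2: 1 codewords.
  weight 3: 4 codewords.
  weight 4: 3 codewords.
  weight 5: 4 codewords.
  weight 6: 3 codewords.
Minimum distance d = smallest w > 0 with A_w > 0 = 2.
Sanity: Σ A_w = 16 = 2^4 = 16 ✓.


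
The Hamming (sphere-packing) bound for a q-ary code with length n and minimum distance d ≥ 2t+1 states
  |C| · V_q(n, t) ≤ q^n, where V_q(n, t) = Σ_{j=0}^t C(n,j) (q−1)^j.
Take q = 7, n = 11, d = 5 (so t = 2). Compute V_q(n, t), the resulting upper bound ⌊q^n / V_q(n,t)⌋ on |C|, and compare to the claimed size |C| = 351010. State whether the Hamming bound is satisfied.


V_q(n, t) = 2047, q^n = 1977326743, Hamming bound = 965963, |C| = 351010 ≤ bound (satisfied).

Step 1: Compute V_q(n, t) = Σ_{j=0}^2 C(n, j) (q−1)^j.
  j = 0: C(11,0)·(6)^0 = 1·1 = 1.
  j = 1: C(11,1)·(6)^1 = 11·6 = 66.
  j = 2: C(11,2)·(6)^2 = 55·36 = 1980.
  V_q(n, t) = 1 + 66 + 1980 = 2047.
Step 2: q^n = 7^11 = 1977326743.
Step 3: Hamming bound ⌊q^n / V_q(n,t)⌋ = ⌊1977326743/2047⌋ = 965963.
Step 4: Compare |C| = 351010 to 965963: satisfied.
The claimed |C| lies below the Hamming bound.


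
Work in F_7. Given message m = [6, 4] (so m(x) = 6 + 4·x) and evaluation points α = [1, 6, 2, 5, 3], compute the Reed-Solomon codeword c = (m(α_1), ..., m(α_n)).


c = [3, 2, 0, 5, 4]

Message polynomial: m(x) = 6 + 4·x (mod 7).
For each evaluation point α_i, compute m(α_i) mod 7:
  α_1 = 1: Horner steps 4 → 3, so m(1) = 3.
  α_2 = 6: Horner steps 4 → 2, so m(6) = 2.
  α_3 = 2: Horner steps 4 → 0, so m(2) = 0.
  α_4 = 5: Horner steps 4 → 5, so m(5) = 5.
  α_5 = 3: Horner steps 4 → 4, so m(3) = 4.
Codeword c = [3, 2, 0, 5, 4] ∈ F_7^5.


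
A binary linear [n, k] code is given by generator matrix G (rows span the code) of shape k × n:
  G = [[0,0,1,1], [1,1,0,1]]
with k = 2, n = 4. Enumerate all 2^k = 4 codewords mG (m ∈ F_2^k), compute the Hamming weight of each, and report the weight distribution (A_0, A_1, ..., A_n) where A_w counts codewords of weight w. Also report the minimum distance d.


Weight distribution: A_0 = 1, A_2 = 1, A_3 = 2. Minimum distance d = 2.

Enumerate all 2^2 = 4 messages m ∈ F_2^2.
For each, compute codeword c = mG in F_2^4, then tally its weight.
  m = 00 → c = 0000, weight = 0.
  m = 10 → c = 0011, weight = 2.
  m = 01 → c = 1101, weight = 3.
  m = 11 → c = 1110, weight = 3.
Tally weights:
  weight 0: 1 codewords.
  weight 2: 1 codewords.
  weight 3: 2 codewords.
Minimum distance d = smallest w > 0 with A_w > 0 = 2.
Sanity: Σ A_w = 4 = 2^2 = 4 ✓.


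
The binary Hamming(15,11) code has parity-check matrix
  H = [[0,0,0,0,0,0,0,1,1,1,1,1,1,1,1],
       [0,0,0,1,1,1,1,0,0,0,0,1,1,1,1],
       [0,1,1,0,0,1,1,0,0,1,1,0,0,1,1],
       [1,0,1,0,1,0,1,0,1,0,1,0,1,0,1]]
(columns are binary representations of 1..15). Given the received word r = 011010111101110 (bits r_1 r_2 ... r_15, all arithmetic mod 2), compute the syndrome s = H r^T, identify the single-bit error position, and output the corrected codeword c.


s = (0, 1, 1, 1)^T, error position = 7, corrected codeword c = 011010011101110

Compute s = H r^T mod 2 one row at a time:
  s_1 = 1 + 1 + 1 + 0 + 1 + 1 + 1 + 0 = 6 ≡ 0 (mod 2).
  s_2 = 0 + 1 + 0 + 1 + 1 + 1 + 1 + 0 = 5 ≡ 1 (mod 2).
  s_3 = 1 + 1 + 0 + 1 + 1 + 0 + 1 + 0 = 5 ≡ 1 (mod 2).
  s_4 = 0 + 1 + 1 + 1 + 1 + 0 + 1 + 0 = 5 ≡ 1 (mod 2).
s = (0, 1, 1, 1)^T — this equals column 7 of H (binary 0111), so error is at position 7.
Correct: flip bit 7 of r = 011010111101110 to get c = 011010011101110.


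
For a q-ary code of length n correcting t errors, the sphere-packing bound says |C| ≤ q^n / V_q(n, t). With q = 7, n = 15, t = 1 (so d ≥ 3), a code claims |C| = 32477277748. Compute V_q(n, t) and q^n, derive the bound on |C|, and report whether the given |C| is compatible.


V_q(n, t) = 91, q^n = 4747561509943, Hamming bound = 52171005603, |C| = 32477277748 ≤ bound (satisfied).

Step 1: Compute V_q(n, t) = Σ_{j=0}^1 C(n, j) (q−1)^j.
  j = 0: C(15,0)·(6)^0 = 1·1 = 1.
  j = 1: C(15,1)·(6)^1 = 15·6 = 90.
  V_q(n, t) = 1 + 90 = 91.
Step 2: q^n = 7^15 = 4747561509943.
Step 3: Hamming bound ⌊q^n / V_q(n,t)⌋ = ⌊4747561509943/91⌋ = 52171005603.
Step 4: Compare |C| = 32477277748 to 52171005603: satisfied.
The claimed |C| lies below the Hamming bound.


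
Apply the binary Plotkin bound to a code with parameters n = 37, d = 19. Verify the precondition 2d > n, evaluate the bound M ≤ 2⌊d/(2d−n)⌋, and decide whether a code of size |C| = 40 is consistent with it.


Plotkin bound M ≤ 38; given |C| = 40 > bound (violated).

Check applicability: 2d = 38, n = 37.
2d − n = 1 > 0, so Plotkin applies.
Compute d/(2d−n) = 19/1 ≈ 19.0000.
⌊d/(2d−n)⌋ = 19.
Plotkin bound: M ≤ 2·19 = 38.
Given |C| = 40, check: VIOLATED.
This |C| is above the Plotkin bound, so no binary code with n = 37, d = 19 and 40 codewords exists.


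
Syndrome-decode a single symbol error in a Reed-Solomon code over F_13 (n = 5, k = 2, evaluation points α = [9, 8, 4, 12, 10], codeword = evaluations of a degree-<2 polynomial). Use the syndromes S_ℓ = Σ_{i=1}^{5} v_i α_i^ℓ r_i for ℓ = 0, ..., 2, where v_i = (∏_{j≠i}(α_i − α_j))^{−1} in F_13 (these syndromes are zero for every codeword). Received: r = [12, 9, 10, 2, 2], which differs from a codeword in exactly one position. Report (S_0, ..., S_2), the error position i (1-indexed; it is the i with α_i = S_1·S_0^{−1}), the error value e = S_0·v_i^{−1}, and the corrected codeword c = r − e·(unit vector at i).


S = (2, 11, 2), error at position 4, error magnitude e = 7, c = [12, 9, 10, 8, 2].

Step 1: column multipliers v_i = (∏_{j≠i}(α_i − α_j))^{−1} mod 13.
  i = 1 (α = 9): (9−8)(9−4)(9−12)(9−10) = 1·5·(−3)·(−1) = 15 ≡ 2, so v_1 = 2^{−1} = 7 (mod 13).
  i = 2 (α = 8): (8−9)(8−4)(8−12)(8−10) = (−1)·4·(−4)·(−2) = −32 ≡ 7, so v_2 = 7^{−1} = 2 (mod 13).
  i = 3 (α = 4): (4−9)(4−8)(4−12)(4−10) = (−5)·(−4)·(−8)·(−6) = 960 ≡ 11, so v_3 = 11^{−1} = 6 (mod 13).
  i = 4 (α = 12): (12−9)(12−8)(12−4)(12−10) = 3·4·8·2 = 192 ≡ 10, so v_4 = 10^{−1} = 4 (mod 13).
  i = 5 (α = 10): (10−9)(10−8)(10−4)(10−12) = 1·2·6·(−2) = −24 ≡ 2, so v_5 = 2^{−1} = 7 (mod 13).
  v = [7, 2, 6, 4, 7].
Step 2: syndromes of r = [12, 9, 10, 2, 2] (all sums mod 13).
  S_0 = Σ v_i r_i = 7·12 + 2·9 + 6·10 + 4·2 + 7·2 = 184 ≡ 2.
  S_1 = Σ v_i α_i r_i = 7·9·12 + 2·8·9 + 6·4·10 + 4·12·2 + 7·10·2 = 1376 ≡ 11.
  α_i^2 mod 13 = [3, 12, 3, 1, 9].
  S_2 = Σ v_i α_i^2 r_i = 7·3·12 + 2·12·9 + 6·3·10 + 4·1·2 + 7·9·2 = 782 ≡ 2.
  S = (2, 11, 2) ≠ 0, so r is not a codeword (an error is present).
Step 3: locate the error. For a single error e at position i, S_ℓ = v_i·e·α_i^ℓ, so α_err = S_1/S_0.
  S_0^{−1} = 2^{−1} = 7 (mod 13), so α_err = 11·7 = 77 ≡ 12 = α_4. Error position i = 4.
  Consistency check: S_2/S_1 = 2·6 = 12 ≡ 12 = α_err ✓ (single-error assumption holds).
Step 4: error magnitude e = S_0/v_4 = S_0·∏_{j≠4}(α_4 − α_j) = 2·10 = 20 ≡ 7 (mod 13).
Step 5: correct position 4: c_4 = r_4 − e = 2 − 7 ≡ 8 (mod 13). Hence c = [12, 9, 10, 8, 2].
  Check: interpolating c through the α_i gives m(x) = 11 + 3·x (degree < 2) with m(α_i) = c_i for every i, so c is indeed a codeword.


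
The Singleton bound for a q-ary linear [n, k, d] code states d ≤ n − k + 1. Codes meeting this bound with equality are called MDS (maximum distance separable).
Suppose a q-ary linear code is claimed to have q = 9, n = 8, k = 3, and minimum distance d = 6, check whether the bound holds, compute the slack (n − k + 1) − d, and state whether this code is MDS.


Singleton RHS = n − k + 1 = 6, slack = 0, bound satisfied, MDS.

Singleton bound: d ≤ n − k + 1.
Here n = 8, k = 3, so n − k + 1 = 6.
Given d = 6, check d ≤ 6: YES.
Slack = (n − k + 1) − d = 0.
The code is MDS (slack = 0).
Description: the claimed parameters are [8, 3, 6]_9; such a code would be MDS (meets Singleton bound).


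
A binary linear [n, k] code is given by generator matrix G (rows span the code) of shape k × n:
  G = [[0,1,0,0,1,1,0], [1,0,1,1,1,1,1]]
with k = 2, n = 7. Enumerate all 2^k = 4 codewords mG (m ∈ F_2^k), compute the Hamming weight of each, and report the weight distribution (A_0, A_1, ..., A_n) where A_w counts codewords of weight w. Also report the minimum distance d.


Weight distribution: A_0 = 1, A_3 = 1, A_5 = 1, A_6 = 1. Minimum distance d = 3.

Enumerate all 2^2 = 4 messages m ∈ F_2^2.
For each, compute codeword c = mG in F_2^7, then tally its weight.
  m = 00 → c = 0000000, weight = 0.
  m = 10 → c = 0100110, weight = 3.
  m = 01 → c = 1011111, weight = 6.
  m = 11 → c = 1111001, weight = 5.
Tally weights:
  weight 0: 1 codewords.
  weight 3: 1 codewords.
  weight 5: 1 codewords.
  weight 6: 1 codewords.
Minimum distance d = smallest w > 0 with A_w > 0 = 3.
Sanity: Σ A_w = 4 = 2^2 = 4 ✓.


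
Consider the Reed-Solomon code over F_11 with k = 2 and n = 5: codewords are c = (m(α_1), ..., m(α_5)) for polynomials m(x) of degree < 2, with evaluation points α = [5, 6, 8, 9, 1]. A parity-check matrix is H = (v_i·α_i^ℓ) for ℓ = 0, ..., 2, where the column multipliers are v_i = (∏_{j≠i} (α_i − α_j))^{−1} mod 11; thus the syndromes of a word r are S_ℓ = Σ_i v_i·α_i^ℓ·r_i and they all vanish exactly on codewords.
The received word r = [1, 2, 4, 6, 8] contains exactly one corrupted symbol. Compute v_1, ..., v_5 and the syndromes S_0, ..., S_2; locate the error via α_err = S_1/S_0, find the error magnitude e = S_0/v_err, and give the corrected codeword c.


S = (7, 8, 6), error at position 4, error magnitude e = 1, c = [1, 2, 4, 5, 8].

Step 1: column multipliers v_i = (∏_{j≠i}(α_i − α_j))^{−1} mod 11.
  i = 1 (α = 5): (5−6)(5−8)(5−9)(5−1) = (−1)·(−3)·(−4)·4 = −48 ≡ 7, so v_1 = 7^{−1} = 8 (mod 11).
  i = 2 (α = 6): (6−5)(6−8)(6−9)(6−1) = 1·(−2)·(−3)·5 = 30 ≡ 8, so v_2 = 8^{−1} = 7 (mod 11).
  i = 3 (α = 8): (8−5)(8−6)(8−9)(8−1) = 3·2·(−1)·7 = −42 ≡ 2, so v_3 = 2^{−1} = 6 (mod 11).
  i = 4 (α = 9): (9−5)(9−6)(9−8)(9−1) = 4·3·1·8 = 96 ≡ 8, so v_4 = 8^{−1} = 7 (mod 11).
  i = 5 (α = 1): (1−5)(1−6)(1−8)(1−9) = (−4)·(−5)·(−7)·(−8) = 1120 ≡ 9, so v_5 = 9^{−1} = 5 (mod 11).
  v = [8, 7, 6, 7, 5].
Step 2: syndromes of r = [1, 2, 4, 6, 8] (all sums mod 11).
  S_0 = Σ v_i r_i = 8·1 + 7·2 + 6·4 + 7·6 + 5·8 = 128 ≡ 7.
  S_1 = Σ v_i α_i r_i = 8·5·1 + 7·6·2 + 6·8·4 + 7·9·6 + 5·1·8 = 734 ≡ 8.
  α_i^2 mod 11 = [3, 3, 9, 4, 1].
  S_2 = Σ v_i α_i^2 r_i = 8·3·1 + 7·3·2 + 6·9·4 + 7·4·6 + 5·1·8 = 490 ≡ 6.
  S = (7, 8, 6) ≠ 0, so r is not a codeword (an error is present).
Step 3: locate the error. For a single error e at position i, S_ℓ = v_i·e·α_i^ℓ, so α_err = S_1/S_0.
  S_0^{−1} = 7^{−1} = 8 (mod 11), so α_err = 8·8 = 64 ≡ 9 = α_4. Error position i = 4.
  Consistency check: S_2/S_1 = 6·7 = 42 ≡ 9 = α_err ✓ (single-error assumption holds).
Step 4: error magnitude e = S_0/v_4 = S_0·∏_{j≠4}(α_4 − α_j) = 7·8 = 56 ≡ 1 (mod 11).
Step 5: correct position 4: c_4 = r_4 − e = 6 − 1 ≡ 5 (mod 11). Hence c = [1, 2, 4, 5, 8].
  Check: interpolating c through the α_i gives m(x) = 7 + 1·x (degree < 2) with m(α_i) = c_i for every i, so c is indeed a codeword.


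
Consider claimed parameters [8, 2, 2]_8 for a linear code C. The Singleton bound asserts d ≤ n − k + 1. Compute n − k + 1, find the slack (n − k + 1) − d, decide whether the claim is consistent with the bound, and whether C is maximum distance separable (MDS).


Singleton RHS = n − k + 1 = 7, slack = 5, bound satisfied, not MDS.

Singleton bound: d ≤ n − k + 1.
Here n = 8, k = 2, so n − k + 1 = 7.
Given d = 2, check d ≤ 7: YES.
Slack = (n − k + 1) − d = 5.
The code is NOT MDS (slack = 5 > 0).
Description: the claimed parameters are [8, 2, 2]_8; such a code would be non-MDS.


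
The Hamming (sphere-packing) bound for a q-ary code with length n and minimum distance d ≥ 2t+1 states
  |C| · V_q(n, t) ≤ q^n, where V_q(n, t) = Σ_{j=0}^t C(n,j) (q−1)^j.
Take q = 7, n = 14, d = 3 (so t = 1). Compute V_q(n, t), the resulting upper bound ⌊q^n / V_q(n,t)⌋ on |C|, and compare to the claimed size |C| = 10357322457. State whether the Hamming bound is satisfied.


V_q(n, t) = 85, q^n = 678223072849, Hamming bound = 7979094974, |C| = 10357322457 > bound (violated).

Step 1: Compute V_q(n, t) = Σ_{j=0}^1 C(n, j) (q−1)^j.
  j = 0: C(14,0)·(6)^0 = 1·1 = 1.
  j = 1: C(14,1)·(6)^1 = 14·6 = 84.
  V_q(n, t) = 1 + 84 = 85.
Step 2: q^n = 7^14 = 678223072849.
Step 3: Hamming bound ⌊q^n / V_q(n,t)⌋ = ⌊678223072849/85⌋ = 7979094974.
Step 4: Compare |C| = 10357322457 to 7979094974: violated.
The claimed |C| lies above the Hamming bound, so no 7-ary code of length 14 with d ≥ 3 can have 10357322457 codewords.


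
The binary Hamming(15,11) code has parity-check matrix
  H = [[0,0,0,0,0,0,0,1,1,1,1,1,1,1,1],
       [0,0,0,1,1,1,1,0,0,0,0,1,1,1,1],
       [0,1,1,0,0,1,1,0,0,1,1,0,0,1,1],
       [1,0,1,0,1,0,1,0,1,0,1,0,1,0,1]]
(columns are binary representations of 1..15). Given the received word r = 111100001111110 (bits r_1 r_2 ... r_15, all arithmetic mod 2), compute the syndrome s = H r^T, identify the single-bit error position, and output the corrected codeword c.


s = (0, 0, 1, 1)^T, error position = 3, corrected codeword c = 110100001111110

Compute s = H r^T mod 2 one row at a time:
  s_1 = 0 + 1 + 1 + 1 + 1 + 1 + 1 + 0 = 6 ≡ 0 (mod 2).
  s_2 = 1 + 0 + 0 + 0 + 1 + 1 + 1 + 0 = 4 ≡ 0 (mod 2).
  s_3 = 1 + 1 + 0 + 0 + 1 + 1 + 1 + 0 = 5 ≡ 1 (mod 2).
  s_4 = 1 + 1 + 0 + 0 + 1 + 1 + 1 + 0 = 5 ≡ 1 (mod 2).
s = (0, 0, 1, 1)^T — this equals column 3 of H (binary 0011), so error is at position 3.
Correct: flip bit 3 of r = 111100001111110 to get c = 110100001111110.


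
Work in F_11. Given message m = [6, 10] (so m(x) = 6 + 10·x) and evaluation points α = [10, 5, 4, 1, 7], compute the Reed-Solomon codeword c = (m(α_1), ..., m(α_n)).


c = [7, 1, 2, 5, 10]

Message polynomial: m(x) = 6 + 10·x (mod 11).
For each evaluation point α_i, compute m(α_i) mod 11:
  α_1 = 10: Horner steps 10 → 7, so m(10) = 7.
  α_2 = 5: Horner steps 10 → 1, so m(5) = 1.
  α_3 = 4: Horner steps 10 → 2, so m(4) = 2.
  α_4 = 1: Horner steps 10 → 5, so m(1) = 5.
  α_5 = 7: Horner steps 10 → 10, so m(7) = 10.
Codeword c = [7, 1, 2, 5, 10] ∈ F_11^5.


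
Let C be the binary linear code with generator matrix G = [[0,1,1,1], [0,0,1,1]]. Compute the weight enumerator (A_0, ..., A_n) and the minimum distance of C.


Weight distribution: A_0 = 1, A_1 = 1, A_2 = 1, A_3 = 1. Minimum distance d = 1.

Enumerate all 2^2 = 4 messages m ∈ F_2^2.
For each, compute codeword c = mG in F_2^4, then tally its weight.
  m = 00 → c = 0000, weight = 0.
  m = 10 → c = 0111, weight = 3.
  m = 01 → c = 0011, weight = 2.
  m = 11 → c = 0100, weight = 1.
Tally weights:
  weight 0: 1 codewords.
  weight 1: 1 codewords.
  weight 2: 1 codewords.
  weight 3: 1 codewords.
Minimum distance d = smallest w > 0 with A_w > 0 = 1.
Sanity: Σ A_w = 4 = 2^2 = 4 ✓.


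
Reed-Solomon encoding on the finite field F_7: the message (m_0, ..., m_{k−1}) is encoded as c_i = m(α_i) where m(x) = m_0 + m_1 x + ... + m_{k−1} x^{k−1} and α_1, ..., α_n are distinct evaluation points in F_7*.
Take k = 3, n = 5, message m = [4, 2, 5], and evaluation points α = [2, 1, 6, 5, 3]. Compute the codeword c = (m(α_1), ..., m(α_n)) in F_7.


c = [0, 4, 0, 6, 6]

Message polynomial: m(x) = 4 + 2·x + 5·x^2 (mod 7).
For each evaluation point α_i, compute m(α_i) mod 7:
  α_1 = 2: Horner steps 5 → 5 → 0, so m(2) = 0.
  α_2 = 1: Horner steps 5 → 0 → 4, so m(1) = 4.
  α_3 = 6: Horner steps 5 → 4 → 0, so m(6) = 0.
  α_4 = 5: Horner steps 5 → 6 → 6, so m(5) = 6.
  α_5 = 3: Horner steps 5 → 3 → 6, so m(3) = 6.
Codeword c = [0, 4, 0, 6, 6] ∈ F_7^5.


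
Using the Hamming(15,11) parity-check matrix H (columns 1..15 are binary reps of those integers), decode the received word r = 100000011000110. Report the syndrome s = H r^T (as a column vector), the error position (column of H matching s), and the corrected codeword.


s = (0, 0, 1, 1)^T, error position = 3, corrected codeword c = 101000011000110

Compute s = H r^T mod 2 one row at a time:
  s_1 = 1 + 1 + 0 + 0 + 0 + 1 + 1 + 0 = 4 ≡ 0 (mod 2).
  s_2 = 0 + 0 + 0 + 0 + 0 + 1 + 1 + 0 = 2 ≡ 0 (mod 2).
  s_3 = 0 + 0 + 0 + 0 + 0 + 0 + 1 + 0 = 1 ≡ 1 (mod 2).
  s_4 = 1 + 0 + 0 + 0 + 1 + 0 + 1 + 0 = 3 ≡ 1 (mod 2).
s = (0, 0, 1, 1)^T — this equals column 3 of H (binary 0011), so error is at position 3.
Correct: flip bit 3 of r = 100000011000110 to get c = 101000011000110.


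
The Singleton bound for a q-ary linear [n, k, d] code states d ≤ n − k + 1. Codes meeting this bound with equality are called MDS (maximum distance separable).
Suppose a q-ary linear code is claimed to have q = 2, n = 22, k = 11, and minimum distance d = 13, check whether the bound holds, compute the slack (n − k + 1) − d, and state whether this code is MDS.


Singleton RHS = n − k + 1 = 12, slack = -1, bound violated (no such code; not MDS).

Singleton bound: d ≤ n − k + 1.
Here n = 22, k = 11, so n − k + 1 = 12.
Given d = 13, check d ≤ 12: NO.
Slack = (n − k + 1) − d = -1.
The slack is negative: d = 13 exceeds n − k + 1 = 12 by 1, so the Singleton bound is violated and no linear [22, 11, 13]_2 code can exist. In particular it is not MDS (MDS requires d = n − k + 1 exactly).
Description: the claimed parameters are [22, 11, 13]_2; such a code would be impossible (violates the Singleton bound).


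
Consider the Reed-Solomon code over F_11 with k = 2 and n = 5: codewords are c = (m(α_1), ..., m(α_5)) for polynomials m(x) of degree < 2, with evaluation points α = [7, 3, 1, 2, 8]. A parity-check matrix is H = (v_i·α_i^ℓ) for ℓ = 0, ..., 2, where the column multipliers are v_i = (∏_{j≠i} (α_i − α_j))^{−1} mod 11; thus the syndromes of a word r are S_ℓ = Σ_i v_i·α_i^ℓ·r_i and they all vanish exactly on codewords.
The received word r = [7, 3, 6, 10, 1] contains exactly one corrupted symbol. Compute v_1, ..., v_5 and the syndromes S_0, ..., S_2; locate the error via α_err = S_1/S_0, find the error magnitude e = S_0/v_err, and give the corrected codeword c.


S = (10, 4, 6), error at position 1, error magnitude e = 10, c = [8, 3, 6, 10, 1].

Step 1: column multipliers v_i = (∏_{j≠i}(α_i − α_j))^{−1} mod 11.
  i = 1 (α = 7): (7−3)(7−1)(7−2)(7−8) = 4·6·5·(−1) = −120 ≡ 1, so v_1 = 1^{−1} = 1 (mod 11).
  i = 2 (α = 3): (3−7)(3−1)(3−2)(3−8) = (−4)·2·1·(−5) = 40 ≡ 7, so v_2 = 7^{−1} = 8 (mod 11).
  i = 3 (α = 1): (1−7)(1−3)(1−2)(1−8) = (−6)·(−2)·(−1)·(−7) = 84 ≡ 7, so v_3 = 7^{−1} = 8 (mod 11).
  i = 4 (α = 2): (2−7)(2−3)(2−1)(2−8) = (−5)·(−1)·1·(−6) = −30 ≡ 3, so v_4 = 3^{−1} = 4 (mod 11).
  i = 5 (α = 8): (8−7)(8−3)(8−1)(8−2) = 1·5·7·6 = 210 ≡ 1, so v_5 = 1^{−1} = 1 (mod 11).
  v = [1, 8, 8, 4, 1].
Step 2: syndromes of r = [7, 3, 6, 10, 1] (all sums mod 11).
  S_0 = Σ v_i r_i = 1·7 + 8·3 + 8·6 + 4·10 + 1·1 = 120 ≡ 10.
  S_1 = Σ v_i α_i r_i = 1·7·7 + 8·3·3 + 8·1·6 + 4·2·10 + 1·8·1 = 257 ≡ 4.
  α_i^2 mod 11 = [5, 9, 1, 4, 9].
  S_2 = Σ v_i α_i^2 r_i = 1·5·7 + 8·9·3 + 8·1·6 + 4·4·10 + 1·9·1 = 468 ≡ 6.
  S = (10, 4, 6) ≠ 0, so r is not a codeword (an error is present).
Step 3: locate the error. For a single error e at position i, S_ℓ = v_i·e·α_i^ℓ, so α_err = S_1/S_0.
  S_0^{−1} = 10^{−1} = 10 (mod 11), so α_err = 4·10 = 40 ≡ 7 = α_1. Error position i = 1.
  Consistency check: S_2/S_1 = 6·3 = 18 ≡ 7 = α_err ✓ (single-error assumption holds).
Step 4: error magnitude e = S_0/v_1 = S_0·∏_{j≠1}(α_1 − α_j) = 10·1 = 10 ≡ 10 (mod 11).
Step 5: correct position 1: c_1 = r_1 − e = 7 − 10 ≡ 8 (mod 11). Hence c = [8, 3, 6, 10, 1].
  Check: interpolating c through the α_i gives m(x) = 2 + 4·x (degree < 2) with m(α_i) = c_i for every i, so c is indeed a codeword.


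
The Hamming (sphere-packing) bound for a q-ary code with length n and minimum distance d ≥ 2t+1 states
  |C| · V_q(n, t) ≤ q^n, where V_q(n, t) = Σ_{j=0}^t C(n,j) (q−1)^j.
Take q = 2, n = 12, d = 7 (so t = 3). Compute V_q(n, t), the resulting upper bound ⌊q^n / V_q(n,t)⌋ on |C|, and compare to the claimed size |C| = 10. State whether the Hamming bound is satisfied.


V_q(n, t) = 299, q^n = 4096, Hamming bound = 13, |C| = 10 ≤ bound (satisfied).

Step 1: Compute V_q(n, t) = Σ_{j=0}^3 C(n, j) (q−1)^j.
  j = 0: C(12,0)·(1)^0 = 1·1 = 1.
  j = 1: C(12,1)·(1)^1 = 12·1 = 12.
  j = 2: C(12,2)·(1)^2 = 66·1 = 66.
  j = 3: C(12,3)·(1)^3 = 220·1 = 220.
  V_q(n, t) = 1 + 12 + 66 + 220 = 299.
Step 2: q^n = 2^12 = 4096.
Step 3: Hamming bound ⌊q^n / V_q(n,t)⌋ = ⌊4096/299⌋ = 13.
Step 4: Compare |C| = 10 to 13: satisfied.
The claimed |C| lies below the Hamming bound.


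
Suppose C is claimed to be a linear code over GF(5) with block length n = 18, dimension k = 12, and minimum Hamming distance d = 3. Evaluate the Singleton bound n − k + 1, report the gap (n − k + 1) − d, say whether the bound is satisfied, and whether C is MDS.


Singleton RHS = n − k + 1 = 7, slack = 4, bound satisfied, not MDS.

Singleton bound: d ≤ n − k + 1.
Here n = 18, k = 12, so n − k + 1 = 7.
Given d = 3, check d ≤ 7: YES.
Slack = (n − k + 1) − d = 4.
The code is NOT MDS (slack = 4 > 0).
Description: the claimed parameters are [18, 12, 3]_5; such a code would be non-MDS.


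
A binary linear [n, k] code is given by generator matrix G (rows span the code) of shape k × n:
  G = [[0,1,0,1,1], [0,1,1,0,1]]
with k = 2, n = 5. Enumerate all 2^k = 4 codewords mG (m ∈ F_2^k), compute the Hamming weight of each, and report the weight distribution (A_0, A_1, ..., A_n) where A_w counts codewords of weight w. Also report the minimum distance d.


Weight distribution: A_0 = 1, A_2 = 1, A_3 = 2. Minimum distance d = 2.

Enumerate all 2^2 = 4 messages m ∈ F_2^2.
For each, compute codeword c = mG in F_2^5, then tally its weight.
  m = 00 → c = 00000, weight = 0.
  m = 10 → c = 01011, weight = 3.
  m = 01 → c = 01101, weight = 3.
  m = 11 → c = 00110, weight = 2.
Tally weights:
  weight 0: 1 codewords.
  weight 2: 1 codewords.
  weight 3: 2 codewords.
Minimum distance d = smallest w > 0 with A_w > 0 = 2.
Sanity: Σ A_w = 4 = 2^2 = 4 ✓.


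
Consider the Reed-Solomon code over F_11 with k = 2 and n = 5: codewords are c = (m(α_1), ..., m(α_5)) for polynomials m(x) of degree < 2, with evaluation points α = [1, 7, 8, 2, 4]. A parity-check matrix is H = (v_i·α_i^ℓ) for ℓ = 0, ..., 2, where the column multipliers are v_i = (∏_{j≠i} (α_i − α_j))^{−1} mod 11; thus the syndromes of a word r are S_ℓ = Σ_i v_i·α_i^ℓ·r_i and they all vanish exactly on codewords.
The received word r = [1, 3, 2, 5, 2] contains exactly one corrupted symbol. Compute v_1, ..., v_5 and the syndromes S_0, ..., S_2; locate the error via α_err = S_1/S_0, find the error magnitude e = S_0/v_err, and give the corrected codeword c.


S = (2, 5, 7), error at position 3, error magnitude e = 6, c = [1, 3, 7, 5, 2].

Step 1: column multipliers v_i = (∏_{j≠i}(α_i − α_j))^{−1} mod 11.
  i = 1 (α = 1): (1−7)(1−8)(1−2)(1−4) = (−6)·(−7)·(−1)·(−3) = 126 ≡ 5, so v_1 = 5^{−1} = 9 (mod 11).
  i = 2 (α = 7): (7−1)(7−8)(7−2)(7−4) = 6·(−1)·5·3 = −90 ≡ 9, so v_2 = 9^{−1} = 5 (mod 11).
  i = 3 (α = 8): (8−1)(8−7)(8−2)(8−4) = 7·1·6·4 = 168 ≡ 3, so v_3 = 3^{−1} = 4 (mod 11).
  i = 4 (α = 2): (2−1)(2−7)(2−8)(2−4) = 1·(−5)·(−6)·(−2) = −60 ≡ 6, so v_4 = 6^{−1} = 2 (mod 11).
  i = 5 (α = 4): (4−1)(4−7)(4−8)(4−2) = 3·(−3)·(−4)·2 = 72 ≡ 6, so v_5 = 6^{−1} = 2 (mod 11).
  v = [9, 5, 4, 2, 2].
Step 2: syndromes of r = [1, 3, 2, 5, 2] (all sums mod 11).
  S_0 = Σ v_i r_i = 9·1 + 5·3 + 4·2 + 2·5 + 2·2 = 46 ≡ 2.
  S_1 = Σ v_i α_i r_i = 9·1·1 + 5·7·3 + 4·8·2 + 2·2·5 + 2·4·2 = 214 ≡ 5.
  α_i^2 mod 11 = [1, 5, 9, 4, 5].
  S_2 = Σ v_i α_i^2 r_i = 9·1·1 + 5·5·3 + 4·9·2 + 2·4·5 + 2·5·2 = 216 ≡ 7.
  S = (2, 5, 7) ≠ 0, so r is not a codeword (an error is present).
Step 3: locate the error. For a single error e at position i, S_ℓ = v_i·e·α_i^ℓ, so α_err = S_1/S_0.
  S_0^{−1} = 2^{−1} = 6 (mod 11), so α_err = 5·6 = 30 ≡ 8 = α_3. Error position i = 3.
  Consistency check: S_2/S_1 = 7·9 = 63 ≡ 8 = α_err ✓ (single-error assumption holds).
Step 4: error magnitude e = S_0/v_3 = S_0·∏_{j≠3}(α_3 − α_j) = 2·3 = 6 ≡ 6 (mod 11).
Step 5: correct position 3: c_3 = r_3 − e = 2 − 6 ≡ 7 (mod 11). Hence c = [1, 3, 7, 5, 2].
  Check: interpolating c through the α_i gives m(x) = 8 + 4·x (degree < 2) with m(α_i) = c_i for every i, so c is indeed a codeword.


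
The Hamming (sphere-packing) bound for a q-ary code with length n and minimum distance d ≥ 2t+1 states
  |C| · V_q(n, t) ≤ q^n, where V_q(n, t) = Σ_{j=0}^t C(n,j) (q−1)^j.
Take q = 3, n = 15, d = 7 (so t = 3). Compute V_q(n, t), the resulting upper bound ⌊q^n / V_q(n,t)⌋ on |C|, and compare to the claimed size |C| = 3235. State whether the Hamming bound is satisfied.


V_q(n, t) = 4091, q^n = 14348907, Hamming bound = 3507, |C| = 3235 ≤ bound (satisfied).

Step 1: Compute V_q(n, t) = Σ_{j=0}^3 C(n, j) (q−1)^j.
  j = 0: C(15,0)·(2)^0 = 1·1 = 1.
  j = 1: C(15,1)·(2)^1 = 15·2 = 30.
  j = 2: C(15,2)·(2)^2 = 105·4 = 420.
  j = 3: C(15,3)·(2)^3 = 455·8 = 3640.
  V_q(n, t) = 1 + 30 + 420 + 3640 = 4091.
Step 2: q^n = 3^15 = 14348907.
Step 3: Hamming bound ⌊q^n / V_q(n,t)⌋ = ⌊14348907/4091⌋ = 3507.
Step 4: Compare |C| = 3235 to 3507: satisfied.
The claimed |C| lies below the Hamming bound.


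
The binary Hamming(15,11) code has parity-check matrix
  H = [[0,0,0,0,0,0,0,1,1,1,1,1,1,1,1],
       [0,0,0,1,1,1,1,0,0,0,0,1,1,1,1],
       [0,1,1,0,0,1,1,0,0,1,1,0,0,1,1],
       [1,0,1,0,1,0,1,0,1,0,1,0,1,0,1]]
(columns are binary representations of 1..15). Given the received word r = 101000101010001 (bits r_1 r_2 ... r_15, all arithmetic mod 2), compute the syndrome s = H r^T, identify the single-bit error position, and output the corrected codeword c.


s = (1, 0, 0, 0)^T, error position = 8, corrected codeword c = 101000111010001

Compute s = H r^T mod 2 one row at a time:
  s_1 = 0 + 1 + 0 + 1 + 0 + 0 + 0 + 1 = 3 ≡ 1 (mod 2).
  s_2 = 0 + 0 + 0 + 1 + 0 + 0 + 0 + 1 = 2 ≡ 0 (mod 2).
  s_3 = 0 + 1 + 0 + 1 + 0 + 1 + 0 + 1 = 4 ≡ 0 (mod 2).
  s_4 = 1 + 1 + 0 + 1 + 1 + 1 + 0 + 1 = 6 ≡ 0 (mod 2).
s = (1, 0, 0, 0)^T — this equals column 8 of H (binary 1000), so error is at position 8.
Correct: flip bit 8 of r = 101000101010001 to get c = 101000111010001.


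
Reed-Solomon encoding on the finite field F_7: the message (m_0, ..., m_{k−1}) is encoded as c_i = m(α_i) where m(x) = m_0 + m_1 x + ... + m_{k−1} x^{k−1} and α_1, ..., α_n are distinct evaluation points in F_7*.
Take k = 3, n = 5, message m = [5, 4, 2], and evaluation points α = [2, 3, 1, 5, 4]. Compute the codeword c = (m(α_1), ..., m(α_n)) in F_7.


c = [0, 0, 4, 5, 4]

Message polynomial: m(x) = 5 + 4·x + 2·x^2 (mod 7).
For each evaluation point α_i, compute m(α_i) mod 7:
  α_1 = 2: Horner steps 2 → 1 → 0, so m(2) = 0.
  α_2 = 3: Horner steps 2 → 3 → 0, so m(3) = 0.
  α_3 = 1: Horner steps 2 → 6 → 4, so m(1) = 4.
  α_4 = 5: Horner steps 2 → 0 → 5, so m(5) = 5.
  α_5 = 4: Horner steps 2 → 5 → 4, so m(4) = 4.
Codeword c = [0, 0, 4, 5, 4] ∈ F_7^5.


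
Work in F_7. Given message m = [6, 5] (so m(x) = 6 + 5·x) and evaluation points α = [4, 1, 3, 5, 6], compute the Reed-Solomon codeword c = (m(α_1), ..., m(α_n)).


c = [5, 4, 0, 3, 1]

Message polynomial: m(x) = 6 + 5·x (mod 7).
For each evaluation point α_i, compute m(α_i) mod 7:
  α_1 = 4: Horner steps 5 → 5, so m(4) = 5.
  α_2 = 1: Horner steps 5 → 4, so m(1) = 4.
  α_3 = 3: Horner steps 5 → 0, so m(3) = 0.
  α_4 = 5: Horner steps 5 → 3, so m(5) = 3.
  α_5 = 6: Horner steps 5 → 1, so m(6) = 1.
Codeword c = [5, 4, 0, 3, 1] ∈ F_7^5.


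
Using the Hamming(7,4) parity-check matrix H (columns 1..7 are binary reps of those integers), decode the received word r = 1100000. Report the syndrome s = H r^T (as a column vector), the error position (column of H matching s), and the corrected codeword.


s = (0, 1, 1)^T, error position = 3, corrected codeword c = 1110000

Compute s = H r^T mod 2 one row at a time:
  s_1 = 0 + 0 + 0 + 0 = 0 ≡ 0 (mod 2).
  s_2 = 1 + 0 + 0 + 0 = 1 ≡ 1 (mod 2).
  s_3 = 1 + 0 + 0 + 0 = 1 ≡ 1 (mod 2).
s = (0, 1, 1)^T — this equals column 3 of H (binary 011), so error is at position 3.
Correct: flip bit 3 of r = 1100000 to get c = 1110000.


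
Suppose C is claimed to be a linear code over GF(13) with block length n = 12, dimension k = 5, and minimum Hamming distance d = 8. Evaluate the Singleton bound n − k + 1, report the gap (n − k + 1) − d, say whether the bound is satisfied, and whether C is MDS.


Singleton RHS = n − k + 1 = 8, slack = 0, bound satisfied, MDS.

Singleton bound: d ≤ n − k + 1.
Here n = 12, k = 5, so n − k + 1 = 8.
Given d = 8, check d ≤ 8: YES.
Slack = (n − k + 1) − d = 0.
The code is MDS (slack = 0).
Description: the claimed parameters are [12, 5, 8]_13; such a code would be MDS (meets Singleton bound).


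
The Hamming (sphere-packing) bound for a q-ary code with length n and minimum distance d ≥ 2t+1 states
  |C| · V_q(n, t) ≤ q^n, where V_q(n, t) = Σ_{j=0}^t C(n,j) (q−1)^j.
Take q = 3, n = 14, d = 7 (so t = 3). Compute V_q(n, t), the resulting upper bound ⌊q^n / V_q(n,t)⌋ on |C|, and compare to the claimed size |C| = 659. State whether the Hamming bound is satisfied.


V_q(n, t) = 3305, q^n = 4782969, Hamming bound = 1447, |C| = 659 ≤ bound (satisfied).

Step 1: Compute V_q(n, t) = Σ_{j=0}^3 C(n, j) (q−1)^j.
  j = 0: C(14,0)·(2)^0 = 1·1 = 1.
  j = 1: C(14,1)·(2)^1 = 14·2 = 28.
  j = 2: C(14,2)·(2)^2 = 91·4 = 364.
  j = 3: C(14,3)·(2)^3 = 364·8 = 2912.
  V_q(n, t) = 1 + 28 + 364 + 2912 = 3305.
Step 2: q^n = 3^14 = 4782969.
Step 3: Hamming bound ⌊q^n / V_q(n,t)⌋ = ⌊4782969/3305⌋ = 1447.
Step 4: Compare |C| = 659 to 1447: satisfied.
The claimed |C| lies below the Hamming bound.
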